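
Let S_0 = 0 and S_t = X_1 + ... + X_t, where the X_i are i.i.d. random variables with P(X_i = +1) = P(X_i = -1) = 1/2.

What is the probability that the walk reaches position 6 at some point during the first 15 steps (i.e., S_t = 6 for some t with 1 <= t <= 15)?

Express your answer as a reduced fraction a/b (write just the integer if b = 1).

Count via complement. Let g(t,s) = #length-t paths at position s with S_1..S_t all ≠ 6.
g(t,s) = g(t-1,s-1) + g(t-1,s+1) for s ≠ 6; g(t,6) = 0.
t=0: g(0,0)=1
t=1: g(1,-1)=1 g(1,1)=1
t=2: g(2,-2)=1 g(2,0)=2 g(2,2)=1
t=3: g(3,-3)=1 g(3,-1)=3 g(3,1)=3 g(3,3)=1
t=4: g(4,-4)=1 g(4,-2)=4 g(4,0)=6 g(4,2)=4 g(4,4)=1
t=5: g(5,-5)=1 g(5,-3)=5 g(5,-1)=10 g(5,1)=10 g(5,3)=5 g(5,5)=1
t=6: g(6,-6)=1 g(6,-4)=6 g(6,-2)=15 g(6,0)=20 g(6,2)=15 g(6,4)=6
t=7: g(7,-7)=1 g(7,-5)=7 g(7,-3)=21 g(7,-1)=35 g(7,1)=35 g(7,3)=21 g(7,5)=6
t=8: g(8,-8)=1 g(8,-6)=8 g(8,-4)=28 g(8,-2)=56 g(8,0)=70 g(8,2)=56 g(8,4)=27
t=9: g(9,-9)=1 g(9,-7)=9 g(9,-5)=36 g(9,-3)=84 g(9,-1)=126 g(9,1)=126 g(9,3)=83 g(9,5)=27
t=10: g(10,-10)=1 g(10,-8)=10 g(10,-6)=45 g(10,-4)=120 g(10,-2)=210 g(10,0)=252 g(10,2)=209 g(10,4)=110
t=11: g(11,-11)=1 g(11,-9)=11 g(11,-7)=55 g(11,-5)=165 g(11,-3)=330 g(11,-1)=462 g(11,1)=461 g(11,3)=319 g(11,5)=110
t=12: g(12,-12)=1 g(12,-10)=12 g(12,-8)=66 g(12,-6)=220 g(12,-4)=495 g(12,-2)=792 g(12,0)=923 g(12,2)=780 g(12,4)=429
t=13: g(13,-13)=1 g(13,-11)=13 g(13,-9)=78 g(13,-7)=286 g(13,-5)=715 g(13,-3)=1287 g(13,-1)=1715 g(13,1)=1703 g(13,3)=1209 g(13,5)=429
t=14: g(14,-14)=1 g(14,-12)=14 g(14,-10)=91 g(14,-8)=364 g(14,-6)=1001 g(14,-4)=2002 g(14,-2)=3002 g(14,0)=3418 g(14,2)=2912 g(14,4)=1638
t=15: g(15,-15)=1 g(15,-13)=15 g(15,-11)=105 g(15,-9)=455 g(15,-7)=1365 g(15,-5)=3003 g(15,-3)=5004 g(15,-1)=6420 g(15,1)=6330 g(15,3)=4550 g(15,5)=1638
Paths never hitting 6: Σ_s g(15,s) = 28886
Paths hitting 6: 2^15 - 28886 = 3882
P = 3882/32768 = 1941/16384

Answer: 1941/16384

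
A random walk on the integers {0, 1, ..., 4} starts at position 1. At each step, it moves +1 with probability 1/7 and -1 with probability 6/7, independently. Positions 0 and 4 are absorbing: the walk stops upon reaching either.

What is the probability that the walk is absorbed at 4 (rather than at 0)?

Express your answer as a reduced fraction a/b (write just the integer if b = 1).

Answer: 1/259

Derivation:
Biased walk: p = 1/7, q = 6/7, r = q/p = 6
Gambler's ruin: P(hit 4 before 0 | start at 1) = (1 - r^a)/(1 - r^N)
r^1 = 6; r^4 = 1296
P = (1 - 6) / (1 - 1296) = -5 / -1295 = 1/259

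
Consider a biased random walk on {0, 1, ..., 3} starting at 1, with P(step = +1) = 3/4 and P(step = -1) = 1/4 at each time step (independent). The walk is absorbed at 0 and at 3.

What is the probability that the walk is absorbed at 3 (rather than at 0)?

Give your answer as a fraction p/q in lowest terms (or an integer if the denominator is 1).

Biased walk: p = 3/4, q = 1/4, r = q/p = 1/3
Gambler's ruin: P(hit 3 before 0 | start at 1) = (1 - r^a)/(1 - r^N)
r^1 = 1/3; r^3 = 1/27
P = (1 - 1/3) / (1 - 1/27) = 2/3 / 26/27 = 9/13

Answer: 9/13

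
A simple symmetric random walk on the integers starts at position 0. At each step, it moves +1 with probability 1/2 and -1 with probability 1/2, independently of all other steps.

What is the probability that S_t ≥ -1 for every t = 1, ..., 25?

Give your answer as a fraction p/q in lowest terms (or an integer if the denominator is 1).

Answer: 1300075/4194304

Derivation:
Let f(t,s) = #length-t paths at position s with S_1..S_t all ≥ -1.
f(t,s) = f(t-1,s-1) + f(t-1,s+1) for s ≥ -1; f(t,s) = 0 for s < -1.
t=0: f(0,0)=1
t=1: f(1,-1)=1 f(1,1)=1
t=2: f(2,0)=2 f(2,2)=1
t=3: f(3,-1)=2 f(3,1)=3 f(3,3)=1
t=4: f(4,0)=5 f(4,2)=4 f(4,4)=1
t=5: f(5,-1)=5 f(5,1)=9 f(5,3)=5 f(5,5)=1
t=6: f(6,0)=14 f(6,2)=14 f(6,4)=6 f(6,6)=1
t=7: f(7,-1)=14 f(7,1)=28 f(7,3)=20 f(7,5)=7 f(7,7)=1
t=8: f(8,0)=42 f(8,2)=48 f(8,4)=27 f(8,6)=8 f(8,8)=1
t=9: f(9,-1)=42 f(9,1)=90 f(9,3)=75 f(9,5)=35 f(9,7)=9 f(9,9)=1
t=10: f(10,0)=132 f(10,2)=165 f(10,4)=110 f(10,6)=44 f(10,8)=10 f(10,10)=1
t=11: f(11,-1)=132 f(11,1)=297 f(11,3)=275 f(11,5)=154 f(11,7)=54 f(11,9)=11 f(11,11)=1
t=12: f(12,0)=429 f(12,2)=572 f(12,4)=429 f(12,6)=208 f(12,8)=65 f(12,10)=12 f(12,12)=1
t=13: f(13,-1)=429 f(13,1)=1001 f(13,3)=1001 f(13,5)=637 f(13,7)=273 f(13,9)=77 f(13,11)=13 f(13,13)=1
t=14: f(14,0)=1430 f(14,2)=2002 f(14,4)=1638 f(14,6)=910 f(14,8)=350 f(14,10)=90 f(14,12)=14 f(14,14)=1
t=15: f(15,-1)=1430 f(15,1)=3432 f(15,3)=3640 f(15,5)=2548 f(15,7)=1260 f(15,9)=440 f(15,11)=104 f(15,13)=15 f(15,15)=1
t=16: f(16,0)=4862 f(16,2)=7072 f(16,4)=6188 f(16,6)=3808 f(16,8)=1700 f(16,10)=544 f(16,12)=119 f(16,14)=16 f(16,16)=1
t=17: f(17,-1)=4862 f(17,1)=11934 f(17,3)=13260 f(17,5)=9996 f(17,7)=5508 f(17,9)=2244 f(17,11)=663 f(17,13)=135 f(17,15)=17 f(17,17)=1
t=18: f(18,0)=16796 f(18,2)=25194 f(18,4)=23256 f(18,6)=15504 f(18,8)=7752 f(18,10)=2907 f(18,12)=798 f(18,14)=152 f(18,16)=18 f(18,18)=1
t=19: f(19,-1)=16796 f(19,1)=41990 f(19,3)=48450 f(19,5)=38760 f(19,7)=23256 f(19,9)=10659 f(19,11)=3705 f(19,13)=950 f(19,15)=170 f(19,17)=19 f(19,19)=1
t=20: f(20,0)=58786 f(20,2)=90440 f(20,4)=87210 f(20,6)=62016 f(20,8)=33915 f(20,10)=14364 f(20,12)=4655 f(20,14)=1120 f(20,16)=189 f(20,18)=20 f(20,20)=1
t=21: f(21,-1)=58786 f(21,1)=149226 f(21,3)=177650 f(21,5)=149226 f(21,7)=95931 f(21,9)=48279 f(21,11)=19019 f(21,13)=5775 f(21,15)=1309 f(21,17)=209 f(21,19)=21 f(21,21)=1
t=22: f(22,0)=208012 f(22,2)=326876 f(22,4)=326876 f(22,6)=245157 f(22,8)=144210 f(22,10)=67298 f(22,12)=24794 f(22,14)=7084 f(22,16)=1518 f(22,18)=230 f(22,20)=22 f(22,22)=1
t=23: f(23,-1)=208012 f(23,1)=534888 f(23,3)=653752 f(23,5)=572033 f(23,7)=389367 f(23,9)=211508 f(23,11)=92092 f(23,13)=31878 f(23,15)=8602 f(23,17)=1748 f(23,19)=252 f(23,21)=23 f(23,23)=1
t=24: f(24,0)=742900 f(24,2)=1188640 f(24,4)=1225785 f(24,6)=961400 f(24,8)=600875 f(24,10)=303600 f(24,12)=123970 f(24,14)=40480 f(24,16)=10350 f(24,18)=2000 f(24,20)=275 f(24,22)=24 f(24,24)=1
t=25: f(25,-1)=742900 f(25,1)=1931540 f(25,3)=2414425 f(25,5)=2187185 f(25,7)=1562275 f(25,9)=904475 f(25,11)=427570 f(25,13)=164450 f(25,15)=50830 f(25,17)=12350 f(25,19)=2275 f(25,21)=299 f(25,23)=25 f(25,25)=1
Σ_s f(25,s) = 10400600
P = 10400600/33554432 = 1300075/4194304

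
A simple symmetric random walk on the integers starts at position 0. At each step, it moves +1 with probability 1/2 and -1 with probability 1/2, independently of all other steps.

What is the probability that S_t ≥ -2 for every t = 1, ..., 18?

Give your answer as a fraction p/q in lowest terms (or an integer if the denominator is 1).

Let f(t,s) = #length-t paths at position s with S_1..S_t all ≥ -2.
f(t,s) = f(t-1,s-1) + f(t-1,s+1) for s ≥ -2; f(t,s) = 0 for s < -2.
t=0: f(0,0)=1
t=1: f(1,-1)=1 f(1,1)=1
t=2: f(2,-2)=1 f(2,0)=2 f(2,2)=1
t=3: f(3,-1)=3 f(3,1)=3 f(3,3)=1
t=4: f(4,-2)=3 f(4,0)=6 f(4,2)=4 f(4,4)=1
t=5: f(5,-1)=9 f(5,1)=10 f(5,3)=5 f(5,5)=1
t=6: f(6,-2)=9 f(6,0)=19 f(6,2)=15 f(6,4)=6 f(6,6)=1
t=7: f(7,-1)=28 f(7,1)=34 f(7,3)=21 f(7,5)=7 f(7,7)=1
t=8: f(8,-2)=28 f(8,0)=62 f(8,2)=55 f(8,4)=28 f(8,6)=8 f(8,8)=1
t=9: f(9,-1)=90 f(9,1)=117 f(9,3)=83 f(9,5)=36 f(9,7)=9 f(9,9)=1
t=10: f(10,-2)=90 f(10,0)=207 f(10,2)=200 f(10,4)=119 f(10,6)=45 f(10,8)=10 f(10,10)=1
t=11: f(11,-1)=297 f(11,1)=407 f(11,3)=319 f(11,5)=164 f(11,7)=55 f(11,9)=11 f(11,11)=1
t=12: f(12,-2)=297 f(12,0)=704 f(12,2)=726 f(12,4)=483 f(12,6)=219 f(12,8)=66 f(12,10)=12 f(12,12)=1
t=13: f(13,-1)=1001 f(13,1)=1430 f(13,3)=1209 f(13,5)=702 f(13,7)=285 f(13,9)=78 f(13,11)=13 f(13,13)=1
t=14: f(14,-2)=1001 f(14,0)=2431 f(14,2)=2639 f(14,4)=1911 f(14,6)=987 f(14,8)=363 f(14,10)=91 f(14,12)=14 f(14,14)=1
t=15: f(15,-1)=3432 f(15,1)=5070 f(15,3)=4550 f(15,5)=2898 f(15,7)=1350 f(15,9)=454 f(15,11)=105 f(15,13)=15 f(15,15)=1
t=16: f(16,-2)=3432 f(16,0)=8502 f(16,2)=9620 f(16,4)=7448 f(16,6)=4248 f(16,8)=1804 f(16,10)=559 f(16,12)=120 f(16,14)=16 f(16,16)=1
t=17: f(17,-1)=11934 f(17,1)=18122 f(17,3)=17068 f(17,5)=11696 f(17,7)=6052 f(17,9)=2363 f(17,11)=679 f(17,13)=136 f(17,15)=17 f(17,17)=1
t=18: f(18,-2)=11934 f(18,0)=30056 f(18,2)=35190 f(18,4)=28764 f(18,6)=17748 f(18,8)=8415 f(18,10)=3042 f(18,12)=815 f(18,14)=153 f(18,16)=18 f(18,18)=1
Σ_s f(18,s) = 136136
P = 136136/262144 = 17017/32768

Answer: 17017/32768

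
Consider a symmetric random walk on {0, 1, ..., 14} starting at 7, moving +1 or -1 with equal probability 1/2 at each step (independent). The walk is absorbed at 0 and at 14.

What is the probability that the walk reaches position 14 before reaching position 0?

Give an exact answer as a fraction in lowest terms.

Symmetric walk (p = 1/2): the harmonic-function argument gives P(hit 14 before 0 | start at 7) = a/N.
P = 7/14 = 1/2

Answer: 1/2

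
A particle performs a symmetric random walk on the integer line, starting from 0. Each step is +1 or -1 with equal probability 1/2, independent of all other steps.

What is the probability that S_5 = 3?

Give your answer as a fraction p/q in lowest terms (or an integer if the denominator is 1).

Answer: 5/32

Derivation:
To reach position 3 after 5 steps: need 4 steps of +1 and 1 of -1.
Favorable paths: C(5,4) = 5
Total paths: 2^5 = 32
P = 5/32 = 5/32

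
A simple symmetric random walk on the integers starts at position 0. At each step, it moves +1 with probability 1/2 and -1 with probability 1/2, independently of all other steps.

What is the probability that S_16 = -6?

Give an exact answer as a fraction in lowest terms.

Answer: 273/4096

Derivation:
To reach position -6 after 16 steps: need 5 steps of +1 and 11 of -1.
Favorable paths: C(16,5) = 4368
Total paths: 2^16 = 65536
P = 4368/65536 = 273/4096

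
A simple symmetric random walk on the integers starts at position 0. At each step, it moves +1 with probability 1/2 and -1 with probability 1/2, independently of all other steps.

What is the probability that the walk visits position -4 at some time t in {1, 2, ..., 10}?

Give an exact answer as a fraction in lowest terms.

Count via complement. Let g(t,s) = #length-t paths at position s with S_1..S_t all ≠ -4.
g(t,s) = g(t-1,s-1) + g(t-1,s+1) for s ≠ -4; g(t,-4) = 0.
t=0: g(0,0)=1
t=1: g(1,-1)=1 g(1,1)=1
t=2: g(2,-2)=1 g(2,0)=2 g(2,2)=1
t=3: g(3,-3)=1 g(3,-1)=3 g(3,1)=3 g(3,3)=1
t=4: g(4,-2)=4 g(4,0)=6 g(4,2)=4 g(4,4)=1
t=5: g(5,-3)=4 g(5,-1)=10 g(5,1)=10 g(5,3)=5 g(5,5)=1
t=6: g(6,-2)=14 g(6,0)=20 g(6,2)=15 g(6,4)=6 g(6,6)=1
t=7: g(7,-3)=14 g(7,-1)=34 g(7,1)=35 g(7,3)=21 g(7,5)=7 g(7,7)=1
t=8: g(8,-2)=48 g(8,0)=69 g(8,2)=56 g(8,4)=28 g(8,6)=8 g(8,8)=1
t=9: g(9,-3)=48 g(9,-1)=117 g(9,1)=125 g(9,3)=84 g(9,5)=36 g(9,7)=9 g(9,9)=1
t=10: g(10,-2)=165 g(10,0)=242 g(10,2)=209 g(10,4)=120 g(10,6)=45 g(10,8)=10 g(10,10)=1
Paths never hitting -4: Σ_s g(10,s) = 792
Paths hitting -4: 2^10 - 792 = 232
P = 232/1024 = 29/128

Answer: 29/128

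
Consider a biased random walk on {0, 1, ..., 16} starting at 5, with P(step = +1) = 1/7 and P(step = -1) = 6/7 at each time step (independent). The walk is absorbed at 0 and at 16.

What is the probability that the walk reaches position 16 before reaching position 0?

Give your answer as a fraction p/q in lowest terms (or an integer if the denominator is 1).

Biased walk: p = 1/7, q = 6/7, r = q/p = 6
Gambler's ruin: P(hit 16 before 0 | start at 5) = (1 - r^a)/(1 - r^N)
r^5 = 7776; r^16 = 2821109907456
P = (1 - 7776) / (1 - 2821109907456) = -7775 / -2821109907455 = 1555/564221981491

Answer: 1555/564221981491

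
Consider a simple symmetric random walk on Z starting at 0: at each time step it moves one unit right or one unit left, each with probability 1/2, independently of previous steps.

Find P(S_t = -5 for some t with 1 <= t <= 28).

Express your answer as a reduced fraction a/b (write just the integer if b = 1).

Count via complement. Let g(t,s) = #length-t paths at position s with S_1..S_t all ≠ -5.
g(t,s) = g(t-1,s-1) + g(t-1,s+1) for s ≠ -5; g(t,-5) = 0.
t=0: g(0,0)=1
t=1: g(1,-1)=1 g(1,1)=1
t=2: g(2,-2)=1 g(2,0)=2 g(2,2)=1
t=3: g(3,-3)=1 g(3,-1)=3 g(3,1)=3 g(3,3)=1
t=4: g(4,-4)=1 g(4,-2)=4 g(4,0)=6 g(4,2)=4 g(4,4)=1
t=5: g(5,-3)=5 g(5,-1)=10 g(5,1)=10 g(5,3)=5 g(5,5)=1
t=6: g(6,-4)=5 g(6,-2)=15 g(6,0)=20 g(6,2)=15 g(6,4)=6 g(6,6)=1
t=7: g(7,-3)=20 g(7,-1)=35 g(7,1)=35 g(7,3)=21 g(7,5)=7 g(7,7)=1
t=8: g(8,-4)=20 g(8,-2)=55 g(8,0)=70 g(8,2)=56 g(8,4)=28 g(8,6)=8 g(8,8)=1
t=9: g(9,-3)=75 g(9,-1)=125 g(9,1)=126 g(9,3)=84 g(9,5)=36 g(9,7)=9 g(9,9)=1
t=10: g(10,-4)=75 g(10,-2)=200 g(10,0)=251 g(10,2)=210 g(10,4)=120 g(10,6)=45 g(10,8)=10 g(10,10)=1
t=11: g(11,-3)=275 g(11,-1)=451 g(11,1)=461 g(11,3)=330 g(11,5)=165 g(11,7)=55 g(11,9)=11 g(11,11)=1
t=12: g(12,-4)=275 g(12,-2)=726 g(12,0)=912 g(12,2)=791 g(12,4)=495 g(12,6)=220 g(12,8)=66 g(12,10)=12 g(12,12)=1
t=13: g(13,-3)=1001 g(13,-1)=1638 g(13,1)=1703 g(13,3)=1286 g(13,5)=715 g(13,7)=286 g(13,9)=78 g(13,11)=13 g(13,13)=1
t=14: g(14,-4)=1001 g(14,-2)=2639 g(14,0)=3341 g(14,2)=2989 g(14,4)=2001 g(14,6)=1001 g(14,8)=364 g(14,10)=91 g(14,12)=14 g(14,14)=1
t=15: g(15,-3)=3640 g(15,-1)=5980 g(15,1)=6330 g(15,3)=4990 g(15,5)=3002 g(15,7)=1365 g(15,9)=455 g(15,11)=105 g(15,13)=15 g(15,15)=1
t=16: g(16,-4)=3640 g(16,-2)=9620 g(16,0)=12310 g(16,2)=11320 g(16,4)=7992 g(16,6)=4367 g(16,8)=1820 g(16,10)=560 g(16,12)=120 g(16,14)=16 g(16,16)=1
t=17: g(17,-3)=13260 g(17,-1)=21930 g(17,1)=23630 g(17,3)=19312 g(17,5)=12359 g(17,7)=6187 g(17,9)=2380 g(17,11)=680 g(17,13)=136 g(17,15)=17 g(17,17)=1
t=18: g(18,-4)=13260 g(18,-2)=35190 g(18,0)=45560 g(18,2)=42942 g(18,4)=31671 g(18,6)=18546 g(18,8)=8567 g(18,10)=3060 g(18,12)=816 g(18,14)=153 g(18,16)=18 g(18,18)=1
t=19: g(19,-3)=48450 g(19,-1)=80750 g(19,1)=88502 g(19,3)=74613 g(19,5)=50217 g(19,7)=27113 g(19,9)=11627 g(19,11)=3876 g(19,13)=969 g(19,15)=171 g(19,17)=19 g(19,19)=1
t=20: g(20,-4)=48450 g(20,-2)=129200 g(20,0)=169252 g(20,2)=163115 g(20,4)=124830 g(20,6)=77330 g(20,8)=38740 g(20,10)=15503 g(20,12)=4845 g(20,14)=1140 g(20,16)=190 g(20,18)=20 g(20,20)=1
t=21: g(21,-3)=177650 g(21,-1)=298452 g(21,1)=332367 g(21,3)=287945 g(21,5)=202160 g(21,7)=116070 g(21,9)=54243 g(21,11)=20348 g(21,13)=5985 g(21,15)=1330 g(21,17)=210 g(21,19)=21 g(21,21)=1
t=22: g(22,-4)=177650 g(22,-2)=476102 g(22,0)=630819 g(22,2)=620312 g(22,4)=490105 g(22,6)=318230 g(22,8)=170313 g(22,10)=74591 g(22,12)=26333 g(22,14)=7315 g(22,16)=1540 g(22,18)=231 g(22,20)=22 g(22,22)=1
t=23: g(23,-3)=653752 g(23,-1)=1106921 g(23,1)=1251131 g(23,3)=1110417 g(23,5)=808335 g(23,7)=488543 g(23,9)=244904 g(23,11)=100924 g(23,13)=33648 g(23,15)=8855 g(23,17)=1771 g(23,19)=253 g(23,21)=23 g(23,23)=1
t=24: g(24,-4)=653752 g(24,-2)=1760673 g(24,0)=2358052 g(24,2)=2361548 g(24,4)=1918752 g(24,6)=1296878 g(24,8)=733447 g(24,10)=345828 g(24,12)=134572 g(24,14)=42503 g(24,16)=10626 g(24,18)=2024 g(24,20)=276 g(24,22)=24 g(24,24)=1
t=25: g(25,-3)=2414425 g(25,-1)=4118725 g(25,1)=4719600 g(25,3)=4280300 g(25,5)=3215630 g(25,7)=2030325 g(25,9)=1079275 g(25,11)=480400 g(25,13)=177075 g(25,15)=53129 g(25,17)=12650 g(25,19)=2300 g(25,21)=300 g(25,23)=25 g(25,25)=1
t=26: g(26,-4)=2414425 g(26,-2)=6533150 g(26,0)=8838325 g(26,2)=8999900 g(26,4)=7495930 g(26,6)=5245955 g(26,8)=3109600 g(26,10)=1559675 g(26,12)=657475 g(26,14)=230204 g(26,16)=65779 g(26,18)=14950 g(26,20)=2600 g(26,22)=325 g(26,24)=26 g(26,26)=1
t=27: g(27,-3)=8947575 g(27,-1)=15371475 g(27,1)=17838225 g(27,3)=16495830 g(27,5)=12741885 g(27,7)=8355555 g(27,9)=4669275 g(27,11)=2217150 g(27,13)=887679 g(27,15)=295983 g(27,17)=80729 g(27,19)=17550 g(27,21)=2925 g(27,23)=351 g(27,25)=27 g(27,27)=1
t=28: g(28,-4)=8947575 g(28,-2)=24319050 g(28,0)=33209700 g(28,2)=34334055 g(28,4)=29237715 g(28,6)=21097440 g(28,8)=13024830 g(28,10)=6886425 g(28,12)=3104829 g(28,14)=1183662 g(28,16)=376712 g(28,18)=98279 g(28,20)=20475 g(28,22)=3276 g(28,24)=378 g(28,26)=28 g(28,28)=1
Paths never hitting -5: Σ_s g(28,s) = 175844430
Paths hitting -5: 2^28 - 175844430 = 92591026
P = 92591026/268435456 = 46295513/134217728

Answer: 46295513/134217728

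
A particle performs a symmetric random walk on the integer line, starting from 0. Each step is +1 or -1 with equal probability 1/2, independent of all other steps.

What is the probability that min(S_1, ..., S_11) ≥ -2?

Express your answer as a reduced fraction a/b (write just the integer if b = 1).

Answer: 627/1024

Derivation:
Let f(t,s) = #length-t paths at position s with S_1..S_t all ≥ -2.
f(t,s) = f(t-1,s-1) + f(t-1,s+1) for s ≥ -2; f(t,s) = 0 for s < -2.
t=0: f(0,0)=1
t=1: f(1,-1)=1 f(1,1)=1
t=2: f(2,-2)=1 f(2,0)=2 f(2,2)=1
t=3: f(3,-1)=3 f(3,1)=3 f(3,3)=1
t=4: f(4,-2)=3 f(4,0)=6 f(4,2)=4 f(4,4)=1
t=5: f(5,-1)=9 f(5,1)=10 f(5,3)=5 f(5,5)=1
t=6: f(6,-2)=9 f(6,0)=19 f(6,2)=15 f(6,4)=6 f(6,6)=1
t=7: f(7,-1)=28 f(7,1)=34 f(7,3)=21 f(7,5)=7 f(7,7)=1
t=8: f(8,-2)=28 f(8,0)=62 f(8,2)=55 f(8,4)=28 f(8,6)=8 f(8,8)=1
t=9: f(9,-1)=90 f(9,1)=117 f(9,3)=83 f(9,5)=36 f(9,7)=9 f(9,9)=1
t=10: f(10,-2)=90 f(10,0)=207 f(10,2)=200 f(10,4)=119 f(10,6)=45 f(10,8)=10 f(10,10)=1
t=11: f(11,-1)=297 f(11,1)=407 f(11,3)=319 f(11,5)=164 f(11,7)=55 f(11,9)=11 f(11,11)=1
Σ_s f(11,s) = 1254
P = 1254/2048 = 627/1024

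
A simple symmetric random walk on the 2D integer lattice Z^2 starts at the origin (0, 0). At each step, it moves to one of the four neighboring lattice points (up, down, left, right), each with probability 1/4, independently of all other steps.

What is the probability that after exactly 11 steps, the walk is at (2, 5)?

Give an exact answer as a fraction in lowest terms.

Let h be the number of horizontal steps (so 11-h are vertical). To end at (2,5) need (h+2)/2 right-steps and ((11-h)+5)/2 up-steps.
Sum over h with 2 ≤ h ≤ 6, h ≡ 0 (mod 2), 11-h ≡ 1 (mod 2):
h=2: C(11,2)·C(2,2)·C(9,7) = 55·1·36 = 1980
h=4: C(11,4)·C(4,3)·C(7,6) = 330·4·7 = 9240
h=6: C(11,6)·C(6,4)·C(5,5) = 462·15·1 = 6930
Total favorable: 18150
Total paths: 4^11 = 4194304
P = 18150/4194304 = 9075/2097152

Answer: 9075/2097152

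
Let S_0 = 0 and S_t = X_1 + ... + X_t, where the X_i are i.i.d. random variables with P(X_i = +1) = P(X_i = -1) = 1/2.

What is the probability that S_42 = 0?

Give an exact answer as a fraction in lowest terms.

Answer: 67282234305/549755813888

Derivation:
To return to 0 after 42 steps: need exactly 21 steps of +1 and 21 of -1.
Favorable paths: C(42,21) = 538257874440
Total paths: 2^42 = 4398046511104
P = 538257874440/4398046511104 = 67282234305/549755813888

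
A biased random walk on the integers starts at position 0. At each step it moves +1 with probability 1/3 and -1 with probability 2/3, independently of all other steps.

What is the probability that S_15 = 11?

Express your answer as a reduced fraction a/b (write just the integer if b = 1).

Answer: 140/4782969

Derivation:
To reach position 11 after 15 steps: need 13 steps of +1 and 2 steps of -1.
Number of such sequences: C(15,13) = 105
Each has probability (1/3)^13 · (2/3)^2 = 4/14348907
P = 105 · 4/14348907 = 140/4782969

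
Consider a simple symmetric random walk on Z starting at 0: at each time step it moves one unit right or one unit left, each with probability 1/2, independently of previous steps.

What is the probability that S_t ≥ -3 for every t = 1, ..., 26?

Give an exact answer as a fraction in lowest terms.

Answer: 2340135/4194304

Derivation:
Let f(t,s) = #length-t paths at position s with S_1..S_t all ≥ -3.
f(t,s) = f(t-1,s-1) + f(t-1,s+1) for s ≥ -3; f(t,s) = 0 for s < -3.
t=0: f(0,0)=1
t=1: f(1,-1)=1 f(1,1)=1
t=2: f(2,-2)=1 f(2,0)=2 f(2,2)=1
t=3: f(3,-3)=1 f(3,-1)=3 f(3,1)=3 f(3,3)=1
t=4: f(4,-2)=4 f(4,0)=6 f(4,2)=4 f(4,4)=1
t=5: f(5,-3)=4 f(5,-1)=10 f(5,1)=10 f(5,3)=5 f(5,5)=1
t=6: f(6,-2)=14 f(6,0)=20 f(6,2)=15 f(6,4)=6 f(6,6)=1
t=7: f(7,-3)=14 f(7,-1)=34 f(7,1)=35 f(7,3)=21 f(7,5)=7 f(7,7)=1
t=8: f(8,-2)=48 f(8,0)=69 f(8,2)=56 f(8,4)=28 f(8,6)=8 f(8,8)=1
t=9: f(9,-3)=48 f(9,-1)=117 f(9,1)=125 f(9,3)=84 f(9,5)=36 f(9,7)=9 f(9,9)=1
t=10: f(10,-2)=165 f(10,0)=242 f(10,2)=209 f(10,4)=120 f(10,6)=45 f(10,8)=10 f(10,10)=1
t=11: f(11,-3)=165 f(11,-1)=407 f(11,1)=451 f(11,3)=329 f(11,5)=165 f(11,7)=55 f(11,9)=11 f(11,11)=1
t=12: f(12,-2)=572 f(12,0)=858 f(12,2)=780 f(12,4)=494 f(12,6)=220 f(12,8)=66 f(12,10)=12 f(12,12)=1
t=13: f(13,-3)=572 f(13,-1)=1430 f(13,1)=1638 f(13,3)=1274 f(13,5)=714 f(13,7)=286 f(13,9)=78 f(13,11)=13 f(13,13)=1
t=14: f(14,-2)=2002 f(14,0)=3068 f(14,2)=2912 f(14,4)=1988 f(14,6)=1000 f(14,8)=364 f(14,10)=91 f(14,12)=14 f(14,14)=1
t=15: f(15,-3)=2002 f(15,-1)=5070 f(15,1)=5980 f(15,3)=4900 f(15,5)=2988 f(15,7)=1364 f(15,9)=455 f(15,11)=105 f(15,13)=15 f(15,15)=1
t=16: f(16,-2)=7072 f(16,0)=11050 f(16,2)=10880 f(16,4)=7888 f(16,6)=4352 f(16,8)=1819 f(16,10)=560 f(16,12)=120 f(16,14)=16 f(16,16)=1
t=17: f(17,-3)=7072 f(17,-1)=18122 f(17,1)=21930 f(17,3)=18768 f(17,5)=12240 f(17,7)=6171 f(17,9)=2379 f(17,11)=680 f(17,13)=136 f(17,15)=17 f(17,17)=1
t=18: f(18,-2)=25194 f(18,0)=40052 f(18,2)=40698 f(18,4)=31008 f(18,6)=18411 f(18,8)=8550 f(18,10)=3059 f(18,12)=816 f(18,14)=153 f(18,16)=18 f(18,18)=1
t=19: f(19,-3)=25194 f(19,-1)=65246 f(19,1)=80750 f(19,3)=71706 f(19,5)=49419 f(19,7)=26961 f(19,9)=11609 f(19,11)=3875 f(19,13)=969 f(19,15)=171 f(19,17)=19 f(19,19)=1
t=20: f(20,-2)=90440 f(20,0)=145996 f(20,2)=152456 f(20,4)=121125 f(20,6)=76380 f(20,8)=38570 f(20,10)=15484 f(20,12)=4844 f(20,14)=1140 f(20,16)=190 f(20,18)=20 f(20,20)=1
t=21: f(21,-3)=90440 f(21,-1)=236436 f(21,1)=298452 f(21,3)=273581 f(21,5)=197505 f(21,7)=114950 f(21,9)=54054 f(21,11)=20328 f(21,13)=5984 f(21,15)=1330 f(21,17)=210 f(21,19)=21 f(21,21)=1
t=22: f(22,-2)=326876 f(22,0)=534888 f(22,2)=572033 f(22,4)=471086 f(22,6)=312455 f(22,8)=169004 f(22,10)=74382 f(22,12)=26312 f(22,14)=7314 f(22,16)=1540 f(22,18)=231 f(22,20)=22 f(22,22)=1
t=23: f(23,-3)=326876 f(23,-1)=861764 f(23,1)=1106921 f(23,3)=1043119 f(23,5)=783541 f(23,7)=481459 f(23,9)=243386 f(23,11)=100694 f(23,13)=33626 f(23,15)=8854 f(23,17)=1771 f(23,19)=253 f(23,21)=23 f(23,23)=1
t=24: f(24,-2)=1188640 f(24,0)=1968685 f(24,2)=2150040 f(24,4)=1826660 f(24,6)=1265000 f(24,8)=724845 f(24,10)=344080 f(24,12)=134320 f(24,14)=42480 f(24,16)=10625 f(24,18)=2024 f(24,20)=276 f(24,22)=24 f(24,24)=1
t=25: f(25,-3)=1188640 f(25,-1)=3157325 f(25,1)=4118725 f(25,3)=3976700 f(25,5)=3091660 f(25,7)=1989845 f(25,9)=1068925 f(25,11)=478400 f(25,13)=176800 f(25,15)=53105 f(25,17)=12649 f(25,19)=2300 f(25,21)=300 f(25,23)=25 f(25,25)=1
t=26: f(26,-2)=4345965 f(26,0)=7276050 f(26,2)=8095425 f(26,4)=7068360 f(26,6)=5081505 f(26,8)=3058770 f(26,10)=1547325 f(26,12)=655200 f(26,14)=229905 f(26,16)=65754 f(26,18)=14949 f(26,20)=2600 f(26,22)=325 f(26,24)=26 f(26,26)=1
Σ_s f(26,s) = 37442160
P = 37442160/67108864 = 2340135/4194304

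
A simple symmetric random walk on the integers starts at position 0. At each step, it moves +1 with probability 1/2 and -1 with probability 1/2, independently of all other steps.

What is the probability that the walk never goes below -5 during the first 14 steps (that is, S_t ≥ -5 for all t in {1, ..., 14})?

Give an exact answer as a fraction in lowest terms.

Answer: 14443/16384

Derivation:
Let f(t,s) = #length-t paths at position s with S_1..S_t all ≥ -5.
f(t,s) = f(t-1,s-1) + f(t-1,s+1) for s ≥ -5; f(t,s) = 0 for s < -5.
t=0: f(0,0)=1
t=1: f(1,-1)=1 f(1,1)=1
t=2: f(2,-2)=1 f(2,0)=2 f(2,2)=1
t=3: f(3,-3)=1 f(3,-1)=3 f(3,1)=3 f(3,3)=1
t=4: f(4,-4)=1 f(4,-2)=4 f(4,0)=6 f(4,2)=4 f(4,4)=1
t=5: f(5,-5)=1 f(5,-3)=5 f(5,-1)=10 f(5,1)=10 f(5,3)=5 f(5,5)=1
t=6: f(6,-4)=6 f(6,-2)=15 f(6,0)=20 f(6,2)=15 f(6,4)=6 f(6,6)=1
t=7: f(7,-5)=6 f(7,-3)=21 f(7,-1)=35 f(7,1)=35 f(7,3)=21 f(7,5)=7 f(7,7)=1
t=8: f(8,-4)=27 f(8,-2)=56 f(8,0)=70 f(8,2)=56 f(8,4)=28 f(8,6)=8 f(8,8)=1
t=9: f(9,-5)=27 f(9,-3)=83 f(9,-1)=126 f(9,1)=126 f(9,3)=84 f(9,5)=36 f(9,7)=9 f(9,9)=1
t=10: f(10,-4)=110 f(10,-2)=209 f(10,0)=252 f(10,2)=210 f(10,4)=120 f(10,6)=45 f(10,8)=10 f(10,10)=1
t=11: f(11,-5)=110 f(11,-3)=319 f(11,-1)=461 f(11,1)=462 f(11,3)=330 f(11,5)=165 f(11,7)=55 f(11,9)=11 f(11,11)=1
t=12: f(12,-4)=429 f(12,-2)=780 f(12,0)=923 f(12,2)=792 f(12,4)=495 f(12,6)=220 f(12,8)=66 f(12,10)=12 f(12,12)=1
t=13: f(13,-5)=429 f(13,-3)=1209 f(13,-1)=1703 f(13,1)=1715 f(13,3)=1287 f(13,5)=715 f(13,7)=286 f(13,9)=78 f(13,11)=13 f(13,13)=1
t=14: f(14,-4)=1638 f(14,-2)=2912 f(14,0)=3418 f(14,2)=3002 f(14,4)=2002 f(14,6)=1001 f(14,8)=364 f(14,10)=91 f(14,12)=14 f(14,14)=1
Σ_s f(14,s) = 14443
P = 14443/16384 = 14443/16384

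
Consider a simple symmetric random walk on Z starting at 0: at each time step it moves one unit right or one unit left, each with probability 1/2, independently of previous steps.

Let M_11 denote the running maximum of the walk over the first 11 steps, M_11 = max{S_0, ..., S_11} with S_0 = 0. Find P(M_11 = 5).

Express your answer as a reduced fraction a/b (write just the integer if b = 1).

Answer: 165/2048

Derivation:
Let M_11 = max(S_0,...,S_11). Use the reflection principle: for j ≥ 1, #{paths with M_11 ≥ j} = #{S_11 ≥ j} + #{S_11 ≥ j+1}.
By reflection, #{M_11 ≥ 5} = #{S_11 ≥ 5} + #{S_11 ≥ 6} = 232 + 67 = 299.
#{M_11 ≥ 6} = #{S_11 ≥ 6} + #{S_11 ≥ 7} = 67 + 67 = 134.
#{M_11 = 5} = 299 - 134 = 165.
P(M_11 = 5) = 165/2048 = 165/2048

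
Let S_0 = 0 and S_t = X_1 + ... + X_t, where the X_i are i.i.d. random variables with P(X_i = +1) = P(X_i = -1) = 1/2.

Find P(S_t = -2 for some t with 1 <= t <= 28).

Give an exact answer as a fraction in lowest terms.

Answer: 23859587/33554432

Derivation:
Count via complement. Let g(t,s) = #length-t paths at position s with S_1..S_t all ≠ -2.
g(t,s) = g(t-1,s-1) + g(t-1,s+1) for s ≠ -2; g(t,-2) = 0.
t=0: g(0,0)=1
t=1: g(1,-1)=1 g(1,1)=1
t=2: g(2,0)=2 g(2,2)=1
t=3: g(3,-1)=2 g(3,1)=3 g(3,3)=1
t=4: g(4,0)=5 g(4,2)=4 g(4,4)=1
t=5: g(5,-1)=5 g(5,1)=9 g(5,3)=5 g(5,5)=1
t=6: g(6,0)=14 g(6,2)=14 g(6,4)=6 g(6,6)=1
t=7: g(7,-1)=14 g(7,1)=28 g(7,3)=20 g(7,5)=7 g(7,7)=1
t=8: g(8,0)=42 g(8,2)=48 g(8,4)=27 g(8,6)=8 g(8,8)=1
t=9: g(9,-1)=42 g(9,1)=90 g(9,3)=75 g(9,5)=35 g(9,7)=9 g(9,9)=1
t=10: g(10,0)=132 g(10,2)=165 g(10,4)=110 g(10,6)=44 g(10,8)=10 g(10,10)=1
t=11: g(11,-1)=132 g(11,1)=297 g(11,3)=275 g(11,5)=154 g(11,7)=54 g(11,9)=11 g(11,11)=1
t=12: g(12,0)=429 g(12,2)=572 g(12,4)=429 g(12,6)=208 g(12,8)=65 g(12,10)=12 g(12,12)=1
t=13: g(13,-1)=429 g(13,1)=1001 g(13,3)=1001 g(13,5)=637 g(13,7)=273 g(13,9)=77 g(13,11)=13 g(13,13)=1
t=14: g(14,0)=1430 g(14,2)=2002 g(14,4)=1638 g(14,6)=910 g(14,8)=350 g(14,10)=90 g(14,12)=14 g(14,14)=1
t=15: g(15,-1)=1430 g(15,1)=3432 g(15,3)=3640 g(15,5)=2548 g(15,7)=1260 g(15,9)=440 g(15,11)=104 g(15,13)=15 g(15,15)=1
t=16: g(16,0)=4862 g(16,2)=7072 g(16,4)=6188 g(16,6)=3808 g(16,8)=1700 g(16,10)=544 g(16,12)=119 g(16,14)=16 g(16,16)=1
t=17: g(17,-1)=4862 g(17,1)=11934 g(17,3)=13260 g(17,5)=9996 g(17,7)=5508 g(17,9)=2244 g(17,11)=663 g(17,13)=135 g(17,15)=17 g(17,17)=1
t=18: g(18,0)=16796 g(18,2)=25194 g(18,4)=23256 g(18,6)=15504 g(18,8)=7752 g(18,10)=2907 g(18,12)=798 g(18,14)=152 g(18,16)=18 g(18,18)=1
t=19: g(19,-1)=16796 g(19,1)=41990 g(19,3)=48450 g(19,5)=38760 g(19,7)=23256 g(19,9)=10659 g(19,11)=3705 g(19,13)=950 g(19,15)=170 g(19,17)=19 g(19,19)=1
t=20: g(20,0)=58786 g(20,2)=90440 g(20,4)=87210 g(20,6)=62016 g(20,8)=33915 g(20,10)=14364 g(20,12)=4655 g(20,14)=1120 g(20,16)=189 g(20,18)=20 g(20,20)=1
t=21: g(21,-1)=58786 g(21,1)=149226 g(21,3)=177650 g(21,5)=149226 g(21,7)=95931 g(21,9)=48279 g(21,11)=19019 g(21,13)=5775 g(21,15)=1309 g(21,17)=209 g(21,19)=21 g(21,21)=1
t=22: g(22,0)=208012 g(22,2)=326876 g(22,4)=326876 g(22,6)=245157 g(22,8)=144210 g(22,10)=67298 g(22,12)=24794 g(22,14)=7084 g(22,16)=1518 g(22,18)=230 g(22,20)=22 g(22,22)=1
t=23: g(23,-1)=208012 g(23,1)=534888 g(23,3)=653752 g(23,5)=572033 g(23,7)=389367 g(23,9)=211508 g(23,11)=92092 g(23,13)=31878 g(23,15)=8602 g(23,17)=1748 g(23,19)=252 g(23,21)=23 g(23,23)=1
t=24: g(24,0)=742900 g(24,2)=1188640 g(24,4)=1225785 g(24,6)=961400 g(24,8)=600875 g(24,10)=303600 g(24,12)=123970 g(24,14)=40480 g(24,16)=10350 g(24,18)=2000 g(24,20)=275 g(24,22)=24 g(24,24)=1
t=25: g(25,-1)=742900 g(25,1)=1931540 g(25,3)=2414425 g(25,5)=2187185 g(25,7)=1562275 g(25,9)=904475 g(25,11)=427570 g(25,13)=164450 g(25,15)=50830 g(25,17)=12350 g(25,19)=2275 g(25,21)=299 g(25,23)=25 g(25,25)=1
t=26: g(26,0)=2674440 g(26,2)=4345965 g(26,4)=4601610 g(26,6)=3749460 g(26,8)=2466750 g(26,10)=1332045 g(26,12)=592020 g(26,14)=215280 g(26,16)=63180 g(26,18)=14625 g(26,20)=2574 g(26,22)=324 g(26,24)=26 g(26,26)=1
t=27: g(27,-1)=2674440 g(27,1)=7020405 g(27,3)=8947575 g(27,5)=8351070 g(27,7)=6216210 g(27,9)=3798795 g(27,11)=1924065 g(27,13)=807300 g(27,15)=278460 g(27,17)=77805 g(27,19)=17199 g(27,21)=2898 g(27,23)=350 g(27,25)=27 g(27,27)=1
t=28: g(28,0)=9694845 g(28,2)=15967980 g(28,4)=17298645 g(28,6)=14567280 g(28,8)=10015005 g(28,10)=5722860 g(28,12)=2731365 g(28,14)=1085760 g(28,16)=356265 g(28,18)=95004 g(28,20)=20097 g(28,22)=3248 g(28,24)=377 g(28,26)=28 g(28,28)=1
Paths never hitting -2: Σ_s g(28,s) = 77558760
Paths hitting -2: 2^28 - 77558760 = 190876696
P = 190876696/268435456 = 23859587/33554432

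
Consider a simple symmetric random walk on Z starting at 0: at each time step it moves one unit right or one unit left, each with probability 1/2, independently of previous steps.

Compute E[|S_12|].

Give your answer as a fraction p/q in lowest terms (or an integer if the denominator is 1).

Answer: 693/256

Derivation:
S_12 takes values m ≡ 0 (mod 2) with |m| ≤ 12; P(S_12=m) = C(12,(12+m)/2)/2^12.
Total paths: 2^12 = 4096
Distribution: P(S=-12)=1/4096, P(S=-10)=12/4096, P(S=-8)=66/4096, P(S=-6)=220/4096, P(S=-4)=495/4096, P(S=-2)=792/4096, P(S=0)=924/4096, P(S=2)=792/4096, P(S=4)=495/4096, P(S=6)=220/4096, P(S=8)=66/4096, P(S=10)=12/4096, P(S=12)=1/4096
E[|S_12|] = Σ_m |m|·P(S_12=m) = 11088/4096 = 693/256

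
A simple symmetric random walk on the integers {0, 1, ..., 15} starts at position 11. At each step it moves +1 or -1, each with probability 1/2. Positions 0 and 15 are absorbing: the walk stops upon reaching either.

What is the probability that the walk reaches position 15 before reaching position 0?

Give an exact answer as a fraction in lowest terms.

Symmetric walk (p = 1/2): the harmonic-function argument gives P(hit 15 before 0 | start at 11) = a/N.
P = 11/15 = 11/15

Answer: 11/15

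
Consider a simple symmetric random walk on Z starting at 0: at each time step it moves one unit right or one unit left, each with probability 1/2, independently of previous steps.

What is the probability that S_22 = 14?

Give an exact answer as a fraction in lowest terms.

To reach position 14 after 22 steps: need 18 steps of +1 and 4 of -1.
Favorable paths: C(22,18) = 7315
Total paths: 2^22 = 4194304
P = 7315/4194304 = 7315/4194304

Answer: 7315/4194304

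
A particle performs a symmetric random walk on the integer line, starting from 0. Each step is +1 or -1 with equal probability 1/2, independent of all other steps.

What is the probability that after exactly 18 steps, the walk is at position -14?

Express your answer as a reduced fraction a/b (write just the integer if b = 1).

To reach position -14 after 18 steps: need 2 steps of +1 and 16 of -1.
Favorable paths: C(18,2) = 153
Total paths: 2^18 = 262144
P = 153/262144 = 153/262144

Answer: 153/262144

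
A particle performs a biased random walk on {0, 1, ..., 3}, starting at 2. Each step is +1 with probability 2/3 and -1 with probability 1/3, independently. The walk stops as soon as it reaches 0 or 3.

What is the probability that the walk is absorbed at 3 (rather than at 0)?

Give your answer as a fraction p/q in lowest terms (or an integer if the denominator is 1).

Biased walk: p = 2/3, q = 1/3, r = q/p = 1/2
Gambler's ruin: P(hit 3 before 0 | start at 2) = (1 - r^a)/(1 - r^N)
r^2 = 1/4; r^3 = 1/8
P = (1 - 1/4) / (1 - 1/8) = 3/4 / 7/8 = 6/7

Answer: 6/7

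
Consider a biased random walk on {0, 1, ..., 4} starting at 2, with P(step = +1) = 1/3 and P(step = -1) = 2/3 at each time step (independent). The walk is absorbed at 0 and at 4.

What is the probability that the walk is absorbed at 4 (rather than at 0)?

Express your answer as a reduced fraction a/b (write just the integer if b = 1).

Biased walk: p = 1/3, q = 2/3, r = q/p = 2
Gambler's ruin: P(hit 4 before 0 | start at 2) = (1 - r^a)/(1 - r^N)
r^2 = 4; r^4 = 16
P = (1 - 4) / (1 - 16) = -3 / -15 = 1/5

Answer: 1/5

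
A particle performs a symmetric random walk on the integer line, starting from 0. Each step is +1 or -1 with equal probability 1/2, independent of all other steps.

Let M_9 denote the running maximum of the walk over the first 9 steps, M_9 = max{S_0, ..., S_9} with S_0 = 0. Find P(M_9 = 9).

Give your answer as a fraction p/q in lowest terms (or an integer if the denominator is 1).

Let M_9 = max(S_0,...,S_9). Use the reflection principle: for j ≥ 1, #{paths with M_9 ≥ j} = #{S_9 ≥ j} + #{S_9 ≥ j+1}.
By reflection, #{M_9 ≥ 9} = #{S_9 ≥ 9} + #{S_9 ≥ 10} = 1 + 0 = 1.
#{M_9 ≥ 10} = #{S_9 ≥ 10} + #{S_9 ≥ 11} = 0 + 0 = 0.
#{M_9 = 9} = 1 - 0 = 1.
P(M_9 = 9) = 1/512 = 1/512

Answer: 1/512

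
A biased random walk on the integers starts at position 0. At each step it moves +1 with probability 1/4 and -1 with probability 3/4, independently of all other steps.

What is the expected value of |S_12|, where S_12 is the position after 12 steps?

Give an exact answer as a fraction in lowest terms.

S_12 takes values m ≡ 0 (mod 2) with |m| ≤ 12; P(S_12=m) = C(12,(12+m)/2) · (1/4)^((12+m)/2) · (3/4)^((12-m)/2).
Distribution: P(S=-12)=531441/16777216, P(S=-10)=531441/4194304, P(S=-8)=1948617/8388608, P(S=-6)=1082565/4194304, P(S=-4)=3247695/16777216, P(S=-2)=216513/2097152, P(S=0)=168399/4194304, P(S=2)=24057/2097152, P(S=4)=40095/16777216, P(S=6)=1485/4194304, P(S=8)=297/8388608, P(S=10)=9/4194304, P(S=12)=1/16777216
E[|S_12|] = Σ_m |m|·P(S_12=m) = 6364713/1048576

Answer: 6364713/1048576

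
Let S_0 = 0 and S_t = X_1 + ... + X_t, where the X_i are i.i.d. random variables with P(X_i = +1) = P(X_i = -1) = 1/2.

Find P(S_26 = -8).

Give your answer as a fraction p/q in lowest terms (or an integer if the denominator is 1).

To reach position -8 after 26 steps: need 9 steps of +1 and 17 of -1.
Favorable paths: C(26,9) = 3124550
Total paths: 2^26 = 67108864
P = 3124550/67108864 = 1562275/33554432

Answer: 1562275/33554432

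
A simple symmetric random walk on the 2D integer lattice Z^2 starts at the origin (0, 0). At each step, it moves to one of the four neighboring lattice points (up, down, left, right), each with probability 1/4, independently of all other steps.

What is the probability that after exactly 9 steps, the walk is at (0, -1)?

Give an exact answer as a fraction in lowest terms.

Answer: 3969/65536

Derivation:
Let h be the number of horizontal steps (so 9-h are vertical). To end at (0,-1) need (h+0)/2 right-steps and ((9-h)-1)/2 up-steps.
Sum over h with 0 ≤ h ≤ 8, h ≡ 0 (mod 2), 9-h ≡ 1 (mod 2):
h=0: C(9,0)·C(0,0)·C(9,4) = 1·1·126 = 126
h=2: C(9,2)·C(2,1)·C(7,3) = 36·2·35 = 2520
h=4: C(9,4)·C(4,2)·C(5,2) = 126·6·10 = 7560
h=6: C(9,6)·C(6,3)·C(3,1) = 84·20·3 = 5040
h=8: C(9,8)·C(8,4)·C(1,0) = 9·70·1 = 630
Total favorable: 15876
Total paths: 4^9 = 262144
P = 15876/262144 = 3969/65536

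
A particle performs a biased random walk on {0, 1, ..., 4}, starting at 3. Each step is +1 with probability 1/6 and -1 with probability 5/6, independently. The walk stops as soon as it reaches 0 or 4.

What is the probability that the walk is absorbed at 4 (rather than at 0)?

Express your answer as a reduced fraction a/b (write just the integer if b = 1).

Answer: 31/156

Derivation:
Biased walk: p = 1/6, q = 5/6, r = q/p = 5
Gambler's ruin: P(hit 4 before 0 | start at 3) = (1 - r^a)/(1 - r^N)
r^3 = 125; r^4 = 625
P = (1 - 125) / (1 - 625) = -124 / -624 = 31/156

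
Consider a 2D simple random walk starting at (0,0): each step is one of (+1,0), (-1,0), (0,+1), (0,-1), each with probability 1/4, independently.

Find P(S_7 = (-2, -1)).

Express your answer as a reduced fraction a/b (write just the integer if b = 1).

Answer: 735/16384

Derivation:
Let h be the number of horizontal steps (so 7-h are vertical). To end at (-2,-1) need (h-2)/2 right-steps and ((7-h)-1)/2 up-steps.
Sum over h with 2 ≤ h ≤ 6, h ≡ 0 (mod 2), 7-h ≡ 1 (mod 2):
h=2: C(7,2)·C(2,0)·C(5,2) = 21·1·10 = 210
h=4: C(7,4)·C(4,1)·C(3,1) = 35·4·3 = 420
h=6: C(7,6)·C(6,2)·C(1,0) = 7·15·1 = 105
Total favorable: 735
Total paths: 4^7 = 16384
P = 735/16384 = 735/16384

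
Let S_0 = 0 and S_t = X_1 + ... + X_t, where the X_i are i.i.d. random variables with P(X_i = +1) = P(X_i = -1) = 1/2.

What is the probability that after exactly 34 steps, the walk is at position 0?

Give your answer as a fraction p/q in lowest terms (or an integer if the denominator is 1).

Answer: 583401555/4294967296

Derivation:
To return to 0 after 34 steps: need exactly 17 steps of +1 and 17 of -1.
Favorable paths: C(34,17) = 2333606220
Total paths: 2^34 = 17179869184
P = 2333606220/17179869184 = 583401555/4294967296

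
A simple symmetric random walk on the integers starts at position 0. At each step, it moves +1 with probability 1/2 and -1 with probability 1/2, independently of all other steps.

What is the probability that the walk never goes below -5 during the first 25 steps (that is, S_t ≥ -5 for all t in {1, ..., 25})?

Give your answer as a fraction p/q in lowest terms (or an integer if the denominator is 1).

Answer: 3231615/4194304

Derivation:
Let f(t,s) = #length-t paths at position s with S_1..S_t all ≥ -5.
f(t,s) = f(t-1,s-1) + f(t-1,s+1) for s ≥ -5; f(t,s) = 0 for s < -5.
t=0: f(0,0)=1
t=1: f(1,-1)=1 f(1,1)=1
t=2: f(2,-2)=1 f(2,0)=2 f(2,2)=1
t=3: f(3,-3)=1 f(3,-1)=3 f(3,1)=3 f(3,3)=1
t=4: f(4,-4)=1 f(4,-2)=4 f(4,0)=6 f(4,2)=4 f(4,4)=1
t=5: f(5,-5)=1 f(5,-3)=5 f(5,-1)=10 f(5,1)=10 f(5,3)=5 f(5,5)=1
t=6: f(6,-4)=6 f(6,-2)=15 f(6,0)=20 f(6,2)=15 f(6,4)=6 f(6,6)=1
t=7: f(7,-5)=6 f(7,-3)=21 f(7,-1)=35 f(7,1)=35 f(7,3)=21 f(7,5)=7 f(7,7)=1
t=8: f(8,-4)=27 f(8,-2)=56 f(8,0)=70 f(8,2)=56 f(8,4)=28 f(8,6)=8 f(8,8)=1
t=9: f(9,-5)=27 f(9,-3)=83 f(9,-1)=126 f(9,1)=126 f(9,3)=84 f(9,5)=36 f(9,7)=9 f(9,9)=1
t=10: f(10,-4)=110 f(10,-2)=209 f(10,0)=252 f(10,2)=210 f(10,4)=120 f(10,6)=45 f(10,8)=10 f(10,10)=1
t=11: f(11,-5)=110 f(11,-3)=319 f(11,-1)=461 f(11,1)=462 f(11,3)=330 f(11,5)=165 f(11,7)=55 f(11,9)=11 f(11,11)=1
t=12: f(12,-4)=429 f(12,-2)=780 f(12,0)=923 f(12,2)=792 f(12,4)=495 f(12,6)=220 f(12,8)=66 f(12,10)=12 f(12,12)=1
t=13: f(13,-5)=429 f(13,-3)=1209 f(13,-1)=1703 f(13,1)=1715 f(13,3)=1287 f(13,5)=715 f(13,7)=286 f(13,9)=78 f(13,11)=13 f(13,13)=1
t=14: f(14,-4)=1638 f(14,-2)=2912 f(14,0)=3418 f(14,2)=3002 f(14,4)=2002 f(14,6)=1001 f(14,8)=364 f(14,10)=91 f(14,12)=14 f(14,14)=1
t=15: f(15,-5)=1638 f(15,-3)=4550 f(15,-1)=6330 f(15,1)=6420 f(15,3)=5004 f(15,5)=3003 f(15,7)=1365 f(15,9)=455 f(15,11)=105 f(15,13)=15 f(15,15)=1
t=16: f(16,-4)=6188 f(16,-2)=10880 f(16,0)=12750 f(16,2)=11424 f(16,4)=8007 f(16,6)=4368 f(16,8)=1820 f(16,10)=560 f(16,12)=120 f(16,14)=16 f(16,16)=1
t=17: f(17,-5)=6188 f(17,-3)=17068 f(17,-1)=23630 f(17,1)=24174 f(17,3)=19431 f(17,5)=12375 f(17,7)=6188 f(17,9)=2380 f(17,11)=680 f(17,13)=136 f(17,15)=17 f(17,17)=1
t=18: f(18,-4)=23256 f(18,-2)=40698 f(18,0)=47804 f(18,2)=43605 f(18,4)=31806 f(18,6)=18563 f(18,8)=8568 f(18,10)=3060 f(18,12)=816 f(18,14)=153 f(18,16)=18 f(18,18)=1
t=19: f(19,-5)=23256 f(19,-3)=63954 f(19,-1)=88502 f(19,1)=91409 f(19,3)=75411 f(19,5)=50369 f(19,7)=27131 f(19,9)=11628 f(19,11)=3876 f(19,13)=969 f(19,15)=171 f(19,17)=19 f(19,19)=1
t=20: f(20,-4)=87210 f(20,-2)=152456 f(20,0)=179911 f(20,2)=166820 f(20,4)=125780 f(20,6)=77500 f(20,8)=38759 f(20,10)=15504 f(20,12)=4845 f(20,14)=1140 f(20,16)=190 f(20,18)=20 f(20,20)=1
t=21: f(21,-5)=87210 f(21,-3)=239666 f(21,-1)=332367 f(21,1)=346731 f(21,3)=292600 f(21,5)=203280 f(21,7)=116259 f(21,9)=54263 f(21,11)=20349 f(21,13)=5985 f(21,15)=1330 f(21,17)=210 f(21,19)=21 f(21,21)=1
t=22: f(22,-4)=326876 f(22,-2)=572033 f(22,0)=679098 f(22,2)=639331 f(22,4)=495880 f(22,6)=319539 f(22,8)=170522 f(22,10)=74612 f(22,12)=26334 f(22,14)=7315 f(22,16)=1540 f(22,18)=231 f(22,20)=22 f(22,22)=1
t=23: f(23,-5)=326876 f(23,-3)=898909 f(23,-1)=1251131 f(23,1)=1318429 f(23,3)=1135211 f(23,5)=815419 f(23,7)=490061 f(23,9)=245134 f(23,11)=100946 f(23,13)=33649 f(23,15)=8855 f(23,17)=1771 f(23,19)=253 f(23,21)=23 f(23,23)=1
t=24: f(24,-4)=1225785 f(24,-2)=2150040 f(24,0)=2569560 f(24,2)=2453640 f(24,4)=1950630 f(24,6)=1305480 f(24,8)=735195 f(24,10)=346080 f(24,12)=134595 f(24,14)=42504 f(24,16)=10626 f(24,18)=2024 f(24,20)=276 f(24,22)=24 f(24,24)=1
t=25: f(25,-5)=1225785 f(25,-3)=3375825 f(25,-1)=4719600 f(25,1)=5023200 f(25,3)=4404270 f(25,5)=3256110 f(25,7)=2040675 f(25,9)=1081275 f(25,11)=480675 f(25,13)=177099 f(25,15)=53130 f(25,17)=12650 f(25,19)=2300 f(25,21)=300 f(25,23)=25 f(25,25)=1
Σ_s f(25,s) = 25852920
P = 25852920/33554432 = 3231615/4194304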